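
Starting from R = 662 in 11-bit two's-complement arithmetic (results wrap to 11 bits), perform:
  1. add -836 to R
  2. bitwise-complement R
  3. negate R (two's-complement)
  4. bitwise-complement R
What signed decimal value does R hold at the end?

Start: R = 662 = 01010010110.
R = 662 + (-836) = -174 = 11101010010
R = NOT 11101010010 = 00010101101 = 173
R = −(173) = -173 = 11101010011
R = NOT 11101010011 = 00010101100 = 172

172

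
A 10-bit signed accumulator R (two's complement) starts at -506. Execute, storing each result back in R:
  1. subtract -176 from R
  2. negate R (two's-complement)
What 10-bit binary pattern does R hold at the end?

0101001010

Start: R = -506 = 1000000110.
R = -506 − (-176) = -330 = 1010110110
R = −(-330) = 330 = 0101001010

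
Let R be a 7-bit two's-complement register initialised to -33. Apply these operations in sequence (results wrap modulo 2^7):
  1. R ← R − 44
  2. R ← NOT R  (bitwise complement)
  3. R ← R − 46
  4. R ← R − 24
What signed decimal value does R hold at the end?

Start: R = -33 = 1011111.
R = -33 − 44 = -77; wraps to 51 = 0110011
R = NOT 0110011 = 1001100 = -52
R = -52 − 46 = -98; wraps to 30 = 0011110
R = 30 − 24 = 6 = 0000110

6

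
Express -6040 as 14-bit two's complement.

10100001101000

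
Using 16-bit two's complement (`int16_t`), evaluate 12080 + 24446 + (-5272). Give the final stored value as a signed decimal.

31254

12080 + 24446 = 36526 → wraps to -29010 (1000111010101110)
-29010 + (-5272) = -34282 → wraps to 31254 (0111101000010110)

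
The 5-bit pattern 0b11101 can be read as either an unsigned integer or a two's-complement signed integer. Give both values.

unsigned = 29, signed = -3

Unsigned: 11101 = 29.
Signed: MSB=1 → 29 − 32 = -3.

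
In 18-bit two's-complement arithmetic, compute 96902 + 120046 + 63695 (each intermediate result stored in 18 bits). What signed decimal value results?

96902 + 120046 = 216948 → wraps to -45196 (110100111101110100)
-45196 + 63695 = 18499 (000100100001000011)

18499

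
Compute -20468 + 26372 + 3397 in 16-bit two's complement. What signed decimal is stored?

9301

-20468 + 26372 = 5904 (0001011100010000)
5904 + 3397 = 9301 (0010010001010101)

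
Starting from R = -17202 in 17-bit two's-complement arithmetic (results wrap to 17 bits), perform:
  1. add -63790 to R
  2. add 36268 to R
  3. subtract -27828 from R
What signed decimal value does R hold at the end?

Start: R = -17202 = 11011110011001110.
R = -17202 + (-63790) = -80992; wraps to 50080 = 01100001110100000
R = 50080 + 36268 = 86348; wraps to -44724 = 10101000101001100
R = -44724 − (-27828) = -16896 = 11011111000000000

-16896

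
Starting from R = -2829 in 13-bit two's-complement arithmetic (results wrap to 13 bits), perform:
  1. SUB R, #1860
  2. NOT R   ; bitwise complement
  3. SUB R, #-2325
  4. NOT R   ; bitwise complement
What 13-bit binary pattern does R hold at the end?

Start: R = -2829 = 1010011110011.
R = -2829 − 1860 = -4689; wraps to 3503 = 0110110101111
R = NOT 0110110101111 = 1001001010000 = -3504
R = -3504 − (-2325) = -1179 = 1101101100101
R = NOT 1101101100101 = 0010010011010 = 1178

0010010011010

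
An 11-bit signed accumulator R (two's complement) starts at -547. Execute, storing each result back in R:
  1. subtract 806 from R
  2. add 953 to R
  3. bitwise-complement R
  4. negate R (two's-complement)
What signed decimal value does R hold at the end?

-399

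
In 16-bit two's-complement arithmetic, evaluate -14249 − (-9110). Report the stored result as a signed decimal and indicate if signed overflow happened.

-5139; no overflow

-14249 → 1100100001010111
-9110 → 1101110001101010
Subtract via negate-and-add: invert 1101110001101010 + 1 = 0010001110010110 (i.e. 9110).
  1100100001010111
+ 0010001110010110
= 1110101111101101
Result 1110101111101101: MSB = 1 → 60397 − 65536 = -5139.
Addends (after negating the subtrahend) have opposite signs, so signed overflow cannot occur.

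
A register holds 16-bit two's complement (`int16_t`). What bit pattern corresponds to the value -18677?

1011011100001011

|-18677| = 18677 = 0100100011110101 in 16 bits.
Invert the bits: 1011011100001010. Add 1: 1011011100001011.
Check: 1011011100001011 reads as 46859 − 65536 = -18677.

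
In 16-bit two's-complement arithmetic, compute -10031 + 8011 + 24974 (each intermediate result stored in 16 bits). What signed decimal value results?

-10031 + 8011 = -2020 (1111100000011100)
-2020 + 24974 = 22954 (0101100110101010)

22954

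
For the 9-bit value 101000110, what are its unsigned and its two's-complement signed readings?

unsigned = 326, signed = -186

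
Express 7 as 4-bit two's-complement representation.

7 is non-negative, so write it directly in 4 bits: 0111.

0111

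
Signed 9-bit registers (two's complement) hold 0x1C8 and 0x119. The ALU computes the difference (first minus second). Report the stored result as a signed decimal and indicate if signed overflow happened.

0x1C8 = 111001000 = -56 (signed)
0x119 = 100011001 = -231 (signed)
Subtract via negate-and-add: invert 100011001 + 1 = 011100111 (i.e. 231).
  111001000
+ 011100111
= 010101111  (discard carry-out 1)
Result 010101111: MSB = 0 → value 175.
Addends (after negating the subtrahend) have opposite signs, so signed overflow cannot occur.

175; no overflow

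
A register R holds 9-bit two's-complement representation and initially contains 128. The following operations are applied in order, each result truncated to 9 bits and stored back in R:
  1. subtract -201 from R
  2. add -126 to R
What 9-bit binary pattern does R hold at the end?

Start: R = 128 = 010000000.
R = 128 − (-201) = 329; wraps to -183 = 101001001
R = -183 + (-126) = -309; wraps to 203 = 011001011

011001011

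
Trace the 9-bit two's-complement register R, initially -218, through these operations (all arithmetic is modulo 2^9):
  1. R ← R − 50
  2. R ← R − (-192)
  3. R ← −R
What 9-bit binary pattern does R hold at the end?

Start: R = -218 = 100100110.
R = -218 − 50 = -268; wraps to 244 = 011110100
R = 244 − (-192) = 436; wraps to -76 = 110110100
R = −(-76) = 76 = 001001100

001001100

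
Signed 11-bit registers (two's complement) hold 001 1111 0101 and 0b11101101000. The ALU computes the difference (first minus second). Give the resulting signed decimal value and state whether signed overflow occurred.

653; no overflow

001 1111 0101 → 00111110101 = 501 (signed)
0b11101101000 → 11101101000 = -152 (signed)
Subtract via negate-and-add: invert 11101101000 + 1 = 00010011000 (i.e. 152).
  00111110101
+ 00010011000
= 01010001101
Result 01010001101: MSB = 0 → value 653.
Both addends (after negating the subtrahend) are non-negative and so is the stored result: no signed overflow.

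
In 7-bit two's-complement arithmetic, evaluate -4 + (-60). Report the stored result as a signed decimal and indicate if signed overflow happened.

-4 → 1111100
-60 → 1000100
  1111100
+ 1000100
= 1000000  (discard carry-out 1)
Result 1000000: MSB = 1 → 64 − 128 = -64.
Both addends are negative and so is the stored result: no signed overflow.

-64; no overflow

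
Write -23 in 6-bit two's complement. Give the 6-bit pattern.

|-23| = 23 = 010111 in 6 bits.
Invert the bits: 101000. Add 1: 101001.
Check: 101001 reads as 41 − 64 = -23.

101001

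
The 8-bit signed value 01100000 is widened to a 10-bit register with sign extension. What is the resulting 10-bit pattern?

0001100000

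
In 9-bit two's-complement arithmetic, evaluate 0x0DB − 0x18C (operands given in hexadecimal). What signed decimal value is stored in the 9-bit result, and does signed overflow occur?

0x0DB = 011011011 = 219 (signed)
0x18C = 110001100 = -116 (signed)
Subtract via negate-and-add: invert 110001100 + 1 = 001110100 (i.e. 116).
  011011011
+ 001110100
= 101001111
Result 101001111: MSB = 1 → 335 − 512 = -177.
Both addends (after negating the subtrahend) are non-negative but the stored result is negative: signed overflow. The true value 219 − (-116) = 335 lies outside [-256, 255].

-177; overflow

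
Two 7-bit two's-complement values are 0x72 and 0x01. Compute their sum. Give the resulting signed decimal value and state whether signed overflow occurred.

0x72 = 1110010 = -14 (signed)
0x01 = 0000001 = 1 (signed)
  1110010
+ 0000001
= 1110011
Result 1110011: MSB = 1 → 115 − 128 = -13.
Addends have opposite signs, so signed overflow cannot occur.

-13; no overflow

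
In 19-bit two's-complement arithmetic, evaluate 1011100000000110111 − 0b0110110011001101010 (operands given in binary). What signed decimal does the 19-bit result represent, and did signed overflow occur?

154061; overflow

1011100000000110111 = -147401 (signed)
0b0110110011001101010 → 0110110011001101010 = 222826 (signed)
Subtract via negate-and-add: invert 0110110011001101010 + 1 = 1001001100110010110 (i.e. -222826).
  1011100000000110111
+ 1001001100110010110
= 0100101100111001101  (discard carry-out 1)
Result 0100101100111001101: MSB = 0 → value 154061.
Both addends (after negating the subtrahend) are negative but the stored result is non-negative: signed overflow. The true value -147401 − 222826 = -370227 lies outside [-262144, 262143].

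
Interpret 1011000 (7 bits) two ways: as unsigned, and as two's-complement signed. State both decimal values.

Unsigned: 1011000 = 88.
Signed: MSB=1 → 88 − 128 = -40.

unsigned = 88, signed = -40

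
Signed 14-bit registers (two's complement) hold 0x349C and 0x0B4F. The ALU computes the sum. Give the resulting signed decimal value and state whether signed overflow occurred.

-21; no overflow

0x349C = 11010010011100 = -2916 (signed)
0x0B4F = 00101101001111 = 2895 (signed)
  11010010011100
+ 00101101001111
= 11111111101011
Result 11111111101011: MSB = 1 → 16363 − 16384 = -21.
Addends have opposite signs, so signed overflow cannot occur.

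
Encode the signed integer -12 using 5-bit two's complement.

|-12| = 12 = 01100 in 5 bits.
Invert the bits: 10011. Add 1: 10100.
Check: 10100 reads as 20 − 32 = -12.

10100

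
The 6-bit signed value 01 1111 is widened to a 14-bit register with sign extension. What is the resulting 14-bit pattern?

00000000011111

MSB of 011111 is 0; replicate it into the new high bits.
00000000|011111 → 00000000011111 (still 31).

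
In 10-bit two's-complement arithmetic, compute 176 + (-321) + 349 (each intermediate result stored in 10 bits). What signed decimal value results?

204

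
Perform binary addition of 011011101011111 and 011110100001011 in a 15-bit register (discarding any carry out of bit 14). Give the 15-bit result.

  011011101011111
+ 011110100001011
= 111010001101010

111010001101010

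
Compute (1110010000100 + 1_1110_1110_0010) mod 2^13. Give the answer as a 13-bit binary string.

  1110010000100
+ 1111011100010
= 1101101100110  (discard carry-out 1)

1101101100110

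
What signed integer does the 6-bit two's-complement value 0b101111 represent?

-17

MSB is 1, so the value is negative.
Invert: 010000. Add 1: 010001 = 17. So the value is −17.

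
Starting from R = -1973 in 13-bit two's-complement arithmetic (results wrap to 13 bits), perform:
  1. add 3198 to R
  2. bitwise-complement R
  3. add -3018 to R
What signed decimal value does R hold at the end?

Start: R = -1973 = 1100001001011.
R = -1973 + 3198 = 1225 = 0010011001001
R = NOT 0010011001001 = 1101100110110 = -1226
R = -1226 + (-3018) = -4244; wraps to 3948 = 0111101101100

3948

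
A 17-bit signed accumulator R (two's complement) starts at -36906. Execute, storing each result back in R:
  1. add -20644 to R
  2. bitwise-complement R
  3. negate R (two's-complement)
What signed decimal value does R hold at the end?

Start: R = -36906 = 10110111111010110.
R = -36906 + (-20644) = -57550 = 10001111100110010
R = NOT 10001111100110010 = 01110000011001101 = 57549
R = −(57549) = -57549 = 10001111100110011

-57549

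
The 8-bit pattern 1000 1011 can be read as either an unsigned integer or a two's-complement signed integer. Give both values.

Unsigned: 10001011 = 139.
Signed: MSB=1 → 139 − 256 = -117.

unsigned = 139, signed = -117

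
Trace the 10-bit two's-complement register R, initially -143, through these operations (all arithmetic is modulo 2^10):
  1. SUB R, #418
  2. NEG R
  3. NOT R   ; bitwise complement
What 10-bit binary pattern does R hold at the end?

Start: R = -143 = 1101110001.
R = -143 − 418 = -561; wraps to 463 = 0111001111
R = −(463) = -463 = 1000110001
R = NOT 1000110001 = 0111001110 = 462

0111001110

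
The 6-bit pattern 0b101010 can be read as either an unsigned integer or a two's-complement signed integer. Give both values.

unsigned = 42, signed = -22

Unsigned: 101010 = 42.
Signed: MSB=1 → 42 − 64 = -22.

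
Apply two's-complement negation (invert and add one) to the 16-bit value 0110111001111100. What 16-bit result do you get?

1001000110000100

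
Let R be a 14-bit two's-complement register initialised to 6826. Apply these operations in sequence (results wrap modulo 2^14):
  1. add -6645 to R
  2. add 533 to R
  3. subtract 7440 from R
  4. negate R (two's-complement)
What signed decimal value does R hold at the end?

6726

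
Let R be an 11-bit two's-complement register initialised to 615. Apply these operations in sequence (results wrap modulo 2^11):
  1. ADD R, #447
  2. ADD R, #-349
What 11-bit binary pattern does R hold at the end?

01011001001

Start: R = 615 = 01001100111.
R = 615 + 447 = 1062; wraps to -986 = 10000100110
R = -986 + (-349) = -1335; wraps to 713 = 01011001001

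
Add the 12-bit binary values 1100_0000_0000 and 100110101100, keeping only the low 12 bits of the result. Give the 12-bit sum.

010110101100

  110000000000
+ 100110101100
= 010110101100  (discard carry-out 1)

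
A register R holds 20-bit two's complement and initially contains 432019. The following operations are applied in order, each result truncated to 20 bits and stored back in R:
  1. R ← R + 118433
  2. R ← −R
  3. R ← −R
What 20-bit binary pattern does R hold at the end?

10000110011000110100

Start: R = 432019 = 01101001011110010011.
R = 432019 + 118433 = 550452; wraps to -498124 = 10000110011000110100
R = −(-498124) = 498124 = 01111001100111001100
R = −(498124) = -498124 = 10000110011000110100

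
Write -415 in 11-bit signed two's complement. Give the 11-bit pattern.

11001100001

|-415| = 415 = 00110011111 in 11 bits.
Invert the bits: 11001100000. Add 1: 11001100001.
Check: 11001100001 reads as 1633 − 2048 = -415.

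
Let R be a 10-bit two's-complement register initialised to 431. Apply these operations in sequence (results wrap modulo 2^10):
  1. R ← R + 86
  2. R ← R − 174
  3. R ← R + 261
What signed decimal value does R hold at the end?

Start: R = 431 = 0110101111.
R = 431 + 86 = 517; wraps to -507 = 1000000101
R = -507 − 174 = -681; wraps to 343 = 0101010111
R = 343 + 261 = 604; wraps to -420 = 1001011100

-420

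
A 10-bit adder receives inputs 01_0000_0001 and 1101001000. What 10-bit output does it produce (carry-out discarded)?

0001001001

  0100000001
+ 1101001000
= 0001001001  (discard carry-out 1)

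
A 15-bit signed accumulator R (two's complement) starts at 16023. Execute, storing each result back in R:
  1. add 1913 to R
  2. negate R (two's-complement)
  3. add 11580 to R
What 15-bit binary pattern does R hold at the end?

110011100101100

Start: R = 16023 = 011111010010111.
R = 16023 + 1913 = 17936; wraps to -14832 = 100011000010000
R = −(-14832) = 14832 = 011100111110000
R = 14832 + 11580 = 26412; wraps to -6356 = 110011100101100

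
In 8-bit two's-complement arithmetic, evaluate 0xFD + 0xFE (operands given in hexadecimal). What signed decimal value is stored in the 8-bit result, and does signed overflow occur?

0xFD = 11111101 = -3 (signed)
0xFE = 11111110 = -2 (signed)
  11111101
+ 11111110
= 11111011  (discard carry-out 1)
Result 11111011: MSB = 1 → 251 − 256 = -5.
Both addends are negative and so is the stored result: no signed overflow.

-5; no overflow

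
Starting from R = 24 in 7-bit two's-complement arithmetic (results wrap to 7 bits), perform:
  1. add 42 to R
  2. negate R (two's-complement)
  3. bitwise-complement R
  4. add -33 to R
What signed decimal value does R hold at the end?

Start: R = 24 = 0011000.
R = 24 + 42 = 66; wraps to -62 = 1000010
R = −(-62) = 62 = 0111110
R = NOT 0111110 = 1000001 = -63
R = -63 + (-33) = -96; wraps to 32 = 0100000

32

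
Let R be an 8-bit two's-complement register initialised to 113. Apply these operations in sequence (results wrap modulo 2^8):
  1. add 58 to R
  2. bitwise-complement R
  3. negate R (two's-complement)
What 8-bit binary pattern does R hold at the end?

10101100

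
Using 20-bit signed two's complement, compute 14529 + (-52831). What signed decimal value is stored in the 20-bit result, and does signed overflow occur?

14529 → 00000011100011000001
-52831 → 11110011000110100001
  00000011100011000001
+ 11110011000110100001
= 11110110101001100010
Result 11110110101001100010: MSB = 1 → 1010274 − 1048576 = -38302.
Addends have opposite signs, so signed overflow cannot occur.

-38302; no overflow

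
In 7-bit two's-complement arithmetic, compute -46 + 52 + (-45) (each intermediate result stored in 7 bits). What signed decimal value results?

-39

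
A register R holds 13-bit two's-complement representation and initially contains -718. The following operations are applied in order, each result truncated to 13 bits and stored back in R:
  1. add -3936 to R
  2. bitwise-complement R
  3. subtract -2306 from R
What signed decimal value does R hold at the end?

-1233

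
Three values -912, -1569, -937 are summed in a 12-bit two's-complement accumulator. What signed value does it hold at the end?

-912 + (-1569) = -2481 → wraps to 1615 (011001001111)
1615 + (-937) = 678 (001010100110)

678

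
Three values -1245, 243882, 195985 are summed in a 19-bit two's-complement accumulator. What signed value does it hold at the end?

-1245 + 243882 = 242637 (0111011001111001101)
242637 + 195985 = 438622 → wraps to -85666 (1101011000101011110)

-85666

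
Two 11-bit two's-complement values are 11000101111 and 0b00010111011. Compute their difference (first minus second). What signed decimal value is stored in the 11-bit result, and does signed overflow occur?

11000101111 = -465 (signed)
0b00010111011 → 00010111011 = 187 (signed)
Subtract via negate-and-add: invert 00010111011 + 1 = 11101000101 (i.e. -187).
  11000101111
+ 11101000101
= 10101110100  (discard carry-out 1)
Result 10101110100: MSB = 1 → 1396 − 2048 = -652.
Both addends (after negating the subtrahend) are negative and so is the stored result: no signed overflow.

-652; no overflow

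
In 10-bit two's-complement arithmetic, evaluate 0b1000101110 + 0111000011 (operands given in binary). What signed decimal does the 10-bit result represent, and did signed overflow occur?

0b1000101110 → 1000101110 = -466 (signed)
0111000011 = 451 (signed)
  1000101110
+ 0111000011
= 1111110001
Result 1111110001: MSB = 1 → 1009 − 1024 = -15.
Addends have opposite signs, so signed overflow cannot occur.

-15; no overflow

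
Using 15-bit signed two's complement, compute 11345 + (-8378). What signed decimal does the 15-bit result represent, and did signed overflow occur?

2967; no overflow

11345 → 010110001010001
-8378 → 101111101000110
  010110001010001
+ 101111101000110
= 000101110010111  (discard carry-out 1)
Result 000101110010111: MSB = 0 → value 2967.
Addends have opposite signs, so signed overflow cannot occur.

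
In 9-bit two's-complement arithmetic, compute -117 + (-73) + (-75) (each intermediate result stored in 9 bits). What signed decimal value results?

-117 + (-73) = -190 (101000010)
-190 + (-75) = -265 → wraps to 247 (011110111)

247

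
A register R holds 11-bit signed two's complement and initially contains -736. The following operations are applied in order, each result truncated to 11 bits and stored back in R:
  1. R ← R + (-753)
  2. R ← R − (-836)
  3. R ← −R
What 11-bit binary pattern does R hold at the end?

01010001101

Start: R = -736 = 10100100000.
R = -736 + (-753) = -1489; wraps to 559 = 01000101111
R = 559 − (-836) = 1395; wraps to -653 = 10101110011
R = −(-653) = 653 = 01010001101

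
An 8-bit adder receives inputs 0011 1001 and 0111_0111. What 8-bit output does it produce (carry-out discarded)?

10110000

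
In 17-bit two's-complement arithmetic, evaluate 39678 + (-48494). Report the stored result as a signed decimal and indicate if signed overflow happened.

-8816; no overflow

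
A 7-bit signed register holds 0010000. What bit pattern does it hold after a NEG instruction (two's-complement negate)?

Invert: 1101111. Add 1: 1110000.
Check: 0010000 = 16, 1110000 = -16.

1110000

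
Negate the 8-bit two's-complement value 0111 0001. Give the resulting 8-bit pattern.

Invert: 10001110. Add 1: 10001111.

10001111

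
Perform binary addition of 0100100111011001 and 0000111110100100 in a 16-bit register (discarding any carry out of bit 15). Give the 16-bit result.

0101100101111101

  0100100111011001
+ 0000111110100100
= 0101100101111101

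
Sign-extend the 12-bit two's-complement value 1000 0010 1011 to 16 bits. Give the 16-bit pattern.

MSB of 100000101011 is 1; replicate it into the new high bits.
1111|100000101011 → 1111100000101011 (still -2005).

1111100000101011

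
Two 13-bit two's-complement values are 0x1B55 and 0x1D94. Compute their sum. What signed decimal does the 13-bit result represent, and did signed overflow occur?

0x1B55 = 1101101010101 = -1195 (signed)
0x1D94 = 1110110010100 = -620 (signed)
  1101101010101
+ 1110110010100
= 1100011101001  (discard carry-out 1)
Result 1100011101001: MSB = 1 → 6377 − 8192 = -1815.
Both addends are negative and so is the stored result: no signed overflow.

-1815; no overflow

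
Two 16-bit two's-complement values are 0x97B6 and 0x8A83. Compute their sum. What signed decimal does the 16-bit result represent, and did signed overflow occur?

8761; overflow

0x97B6 = 1001011110110110 = -26698 (signed)
0x8A83 = 1000101010000011 = -30077 (signed)
  1001011110110110
+ 1000101010000011
= 0010001000111001  (discard carry-out 1)
Result 0010001000111001: MSB = 0 → value 8761.
Both addends are negative but the stored result is non-negative: signed overflow. The true value -26698 + (-30077) = -56775 lies outside [-32768, 32767].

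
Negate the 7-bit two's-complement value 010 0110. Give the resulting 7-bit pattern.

Invert: 1011001. Add 1: 1011010.
Check: 0100110 = 38, 1011010 = -38.

1011010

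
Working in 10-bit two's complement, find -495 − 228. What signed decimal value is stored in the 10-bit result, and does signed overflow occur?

301; overflow

-495 → 1000010001
228 → 0011100100
Subtract via negate-and-add: invert 0011100100 + 1 = 1100011100 (i.e. -228).
  1000010001
+ 1100011100
= 0100101101  (discard carry-out 1)
Result 0100101101: MSB = 0 → value 301.
Both addends (after negating the subtrahend) are negative but the stored result is non-negative: signed overflow. The true value -495 − 228 = -723 lies outside [-512, 511].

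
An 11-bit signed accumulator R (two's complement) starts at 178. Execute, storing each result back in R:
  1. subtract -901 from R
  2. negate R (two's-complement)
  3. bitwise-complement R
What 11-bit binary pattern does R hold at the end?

10000110110

Start: R = 178 = 00010110010.
R = 178 − (-901) = 1079; wraps to -969 = 10000110111
R = −(-969) = 969 = 01111001001
R = NOT 01111001001 = 10000110110 = -970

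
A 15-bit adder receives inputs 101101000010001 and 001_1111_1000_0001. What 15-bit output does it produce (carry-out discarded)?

  101101000010001
+ 001111110000001
= 111100110010010

111100110010010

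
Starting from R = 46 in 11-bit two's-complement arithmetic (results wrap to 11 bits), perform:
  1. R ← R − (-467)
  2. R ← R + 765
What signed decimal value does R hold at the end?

Start: R = 46 = 00000101110.
R = 46 − (-467) = 513 = 01000000001
R = 513 + 765 = 1278; wraps to -770 = 10011111110

-770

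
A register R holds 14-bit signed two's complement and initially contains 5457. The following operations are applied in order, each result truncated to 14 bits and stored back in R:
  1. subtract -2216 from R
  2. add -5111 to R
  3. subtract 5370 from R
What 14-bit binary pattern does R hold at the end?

Start: R = 5457 = 01010101010001.
R = 5457 − (-2216) = 7673 = 01110111111001
R = 7673 + (-5111) = 2562 = 00101000000010
R = 2562 − 5370 = -2808 = 11010100001000

11010100001000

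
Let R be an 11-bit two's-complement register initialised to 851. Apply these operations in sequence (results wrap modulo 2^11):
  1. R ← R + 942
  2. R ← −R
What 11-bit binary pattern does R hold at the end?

00011111111

Start: R = 851 = 01101010011.
R = 851 + 942 = 1793; wraps to -255 = 11100000001
R = −(-255) = 255 = 00011111111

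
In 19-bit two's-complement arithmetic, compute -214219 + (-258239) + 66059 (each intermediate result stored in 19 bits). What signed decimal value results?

117889

-214219 + (-258239) = -472458 → wraps to 51830 (0001100101001110110)
51830 + 66059 = 117889 (0011100110010000001)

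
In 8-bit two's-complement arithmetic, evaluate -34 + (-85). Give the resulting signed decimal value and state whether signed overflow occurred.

-34 → 11011110
-85 → 10101011
  11011110
+ 10101011
= 10001001  (discard carry-out 1)
Result 10001001: MSB = 1 → 137 − 256 = -119.
Both addends are negative and so is the stored result: no signed overflow.

-119; no overflow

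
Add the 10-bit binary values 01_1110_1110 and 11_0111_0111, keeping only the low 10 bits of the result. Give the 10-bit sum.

0101100101

  0111101110
+ 1101110111
= 0101100101  (discard carry-out 1)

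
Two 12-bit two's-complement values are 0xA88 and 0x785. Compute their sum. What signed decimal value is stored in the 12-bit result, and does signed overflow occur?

525; no overflow

0xA88 = 101010001000 = -1400 (signed)
0x785 = 011110000101 = 1925 (signed)
  101010001000
+ 011110000101
= 001000001101  (discard carry-out 1)
Result 001000001101: MSB = 0 → value 525.
Addends have opposite signs, so signed overflow cannot occur.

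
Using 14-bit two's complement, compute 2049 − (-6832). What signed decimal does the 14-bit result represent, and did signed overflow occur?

2049 → 00100000000001
-6832 → 10010101010000
Subtract via negate-and-add: invert 10010101010000 + 1 = 01101010110000 (i.e. 6832).
  00100000000001
+ 01101010110000
= 10001010110001
Result 10001010110001: MSB = 1 → 8881 − 16384 = -7503.
Both addends (after negating the subtrahend) are non-negative but the stored result is negative: signed overflow. The true value 2049 − (-6832) = 8881 lies outside [-8192, 8191].

-7503; overflow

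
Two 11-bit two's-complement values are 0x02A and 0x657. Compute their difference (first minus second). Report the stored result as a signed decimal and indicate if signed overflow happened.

0x02A = 00000101010 = 42 (signed)
0x657 = 11001010111 = -425 (signed)
Subtract via negate-and-add: invert 11001010111 + 1 = 00110101001 (i.e. 425).
  00000101010
+ 00110101001
= 00111010011
Result 00111010011: MSB = 0 → value 467.
Both addends (after negating the subtrahend) are non-negative and so is the stored result: no signed overflow.

467; no overflow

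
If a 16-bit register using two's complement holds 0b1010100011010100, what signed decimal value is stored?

MSB is 1, so the value is negative.
Unsigned reading: 43220. Subtract 2^16 = 65536: 43220 − 65536 = -22316.

-22316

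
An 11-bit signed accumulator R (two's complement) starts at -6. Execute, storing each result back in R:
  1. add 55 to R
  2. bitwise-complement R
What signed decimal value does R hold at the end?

-50

Start: R = -6 = 11111111010.
R = -6 + 55 = 49 = 00000110001
R = NOT 00000110001 = 11111001110 = -50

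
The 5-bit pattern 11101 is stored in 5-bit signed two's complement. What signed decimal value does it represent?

MSB is 1, so the value is negative.
Invert: 00010. Add 1: 00011 = 3. So the value is −3.

-3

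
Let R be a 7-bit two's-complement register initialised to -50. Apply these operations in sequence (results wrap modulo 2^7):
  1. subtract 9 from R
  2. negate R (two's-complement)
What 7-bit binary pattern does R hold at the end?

0111011

Start: R = -50 = 1001110.
R = -50 − 9 = -59 = 1000101
R = −(-59) = 59 = 0111011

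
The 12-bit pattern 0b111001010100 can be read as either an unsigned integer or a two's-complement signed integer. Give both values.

Unsigned: 111001010100 = 3668.
Signed: MSB=1 → 3668 − 4096 = -428.

unsigned = 3668, signed = -428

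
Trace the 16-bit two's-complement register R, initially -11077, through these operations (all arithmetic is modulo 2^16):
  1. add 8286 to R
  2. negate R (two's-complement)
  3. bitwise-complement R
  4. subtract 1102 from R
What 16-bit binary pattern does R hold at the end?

1111000011001010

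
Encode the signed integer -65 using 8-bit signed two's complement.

10111111

|-65| = 65 = 01000001 in 8 bits.
Invert the bits: 10111110. Add 1: 10111111.
Check: 10111111 reads as 191 − 256 = -65.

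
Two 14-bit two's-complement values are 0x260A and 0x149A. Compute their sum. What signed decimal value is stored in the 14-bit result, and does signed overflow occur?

-1372; no overflow

0x260A = 10011000001010 = -6646 (signed)
0x149A = 01010010011010 = 5274 (signed)
  10011000001010
+ 01010010011010
= 11101010100100
Result 11101010100100: MSB = 1 → 15012 − 16384 = -1372.
Addends have opposite signs, so signed overflow cannot occur.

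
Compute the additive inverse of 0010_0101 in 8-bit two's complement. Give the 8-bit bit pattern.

11011011

Invert: 11011010. Add 1: 11011011.
Check: 00100101 = 37, 11011011 = -37.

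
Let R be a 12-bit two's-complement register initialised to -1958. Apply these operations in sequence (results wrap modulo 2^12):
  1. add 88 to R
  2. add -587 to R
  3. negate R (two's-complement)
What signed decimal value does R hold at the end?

Start: R = -1958 = 100001011010.
R = -1958 + 88 = -1870 = 100010110010
R = -1870 + (-587) = -2457; wraps to 1639 = 011001100111
R = −(1639) = -1639 = 100110011001

-1639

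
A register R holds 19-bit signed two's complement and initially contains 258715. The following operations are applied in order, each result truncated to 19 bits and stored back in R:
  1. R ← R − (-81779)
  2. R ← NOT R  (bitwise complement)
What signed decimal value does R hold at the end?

183793

Start: R = 258715 = 0111111001010011011.
R = 258715 − (-81779) = 340494; wraps to -183794 = 1010011001000001110
R = NOT 1010011001000001110 = 0101100110111110001 = 183793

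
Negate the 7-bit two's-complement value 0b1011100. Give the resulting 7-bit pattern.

Invert: 0100011. Add 1: 0100100.
Check: 1011100 = -36, 0100100 = 36.

0100100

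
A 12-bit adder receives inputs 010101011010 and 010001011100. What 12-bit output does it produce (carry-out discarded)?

100110110110

  010101011010
+ 010001011100
= 100110110110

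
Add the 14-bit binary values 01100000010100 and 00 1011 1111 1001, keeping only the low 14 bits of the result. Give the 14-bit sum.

10010000001101

  01100000010100
+ 00101111111001
= 10010000001101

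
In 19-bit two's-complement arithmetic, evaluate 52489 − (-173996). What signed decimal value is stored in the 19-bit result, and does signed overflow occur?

52489 → 0001100110100001001
-173996 → 1010101100001010100
Subtract via negate-and-add: invert 1010101100001010100 + 1 = 0101010011110101100 (i.e. 173996).
  0001100110100001001
+ 0101010011110101100
= 0110111010010110101
Result 0110111010010110101: MSB = 0 → value 226485.
Both addends (after negating the subtrahend) are non-negative and so is the stored result: no signed overflow.

226485; no overflow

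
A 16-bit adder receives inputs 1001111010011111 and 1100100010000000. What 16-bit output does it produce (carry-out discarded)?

0110011100011111

  1001111010011111
+ 1100100010000000
= 0110011100011111  (discard carry-out 1)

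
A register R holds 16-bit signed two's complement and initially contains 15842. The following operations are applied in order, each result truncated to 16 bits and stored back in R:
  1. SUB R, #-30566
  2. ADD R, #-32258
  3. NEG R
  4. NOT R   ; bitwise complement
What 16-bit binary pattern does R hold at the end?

Start: R = 15842 = 0011110111100010.
R = 15842 − (-30566) = 46408; wraps to -19128 = 1011010101001000
R = -19128 + (-32258) = -51386; wraps to 14150 = 0011011101000110
R = −(14150) = -14150 = 1100100010111010
R = NOT 1100100010111010 = 0011011101000101 = 14149

0011011101000101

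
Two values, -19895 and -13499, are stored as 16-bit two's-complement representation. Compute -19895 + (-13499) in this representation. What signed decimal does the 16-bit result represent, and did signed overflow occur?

32142; overflow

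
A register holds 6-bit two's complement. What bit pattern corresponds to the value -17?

|-17| = 17 = 010001 in 6 bits.
Invert the bits: 101110. Add 1: 101111.

101111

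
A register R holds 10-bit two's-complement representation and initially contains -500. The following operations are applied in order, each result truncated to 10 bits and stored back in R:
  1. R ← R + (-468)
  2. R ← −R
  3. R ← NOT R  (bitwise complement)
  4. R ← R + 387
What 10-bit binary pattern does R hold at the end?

0110111010

Start: R = -500 = 1000001100.
R = -500 + (-468) = -968; wraps to 56 = 0000111000
R = −(56) = -56 = 1111001000
R = NOT 1111001000 = 0000110111 = 55
R = 55 + 387 = 442 = 0110111010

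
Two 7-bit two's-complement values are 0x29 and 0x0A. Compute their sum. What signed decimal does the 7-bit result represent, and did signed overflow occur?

51; no overflow

0x29 = 0101001 = 41 (signed)
0x0A = 0001010 = 10 (signed)
  0101001
+ 0001010
= 0110011
Result 0110011: MSB = 0 → value 51.
Both addends are non-negative and so is the stored result: no signed overflow.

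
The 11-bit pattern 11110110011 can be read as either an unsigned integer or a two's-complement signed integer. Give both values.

unsigned = 1971, signed = -77

Unsigned: 11110110011 = 1971.
Signed: MSB=1 → 1971 − 2048 = -77.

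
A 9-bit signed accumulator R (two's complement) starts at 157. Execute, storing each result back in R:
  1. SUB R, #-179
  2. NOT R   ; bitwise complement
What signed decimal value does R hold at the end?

175

Start: R = 157 = 010011101.
R = 157 − (-179) = 336; wraps to -176 = 101010000
R = NOT 101010000 = 010101111 = 175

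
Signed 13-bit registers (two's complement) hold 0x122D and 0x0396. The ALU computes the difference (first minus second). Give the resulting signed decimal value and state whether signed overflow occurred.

3735; overflow

0x122D = 1001000101101 = -3539 (signed)
0x0396 = 0001110010110 = 918 (signed)
Subtract via negate-and-add: invert 0001110010110 + 1 = 1110001101010 (i.e. -918).
  1001000101101
+ 1110001101010
= 0111010010111  (discard carry-out 1)
Result 0111010010111: MSB = 0 → value 3735.
Both addends (after negating the subtrahend) are negative but the stored result is non-negative: signed overflow. The true value -3539 − 918 = -4457 lies outside [-4096, 4095].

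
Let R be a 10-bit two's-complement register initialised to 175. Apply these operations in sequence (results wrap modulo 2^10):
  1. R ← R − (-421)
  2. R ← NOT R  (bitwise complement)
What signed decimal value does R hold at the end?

427

Start: R = 175 = 0010101111.
R = 175 − (-421) = 596; wraps to -428 = 1001010100
R = NOT 1001010100 = 0110101011 = 427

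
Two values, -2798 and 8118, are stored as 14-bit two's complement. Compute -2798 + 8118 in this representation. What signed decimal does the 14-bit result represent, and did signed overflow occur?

5320; no overflow

-2798 → 11010100010010
8118 → 01111110110110
  11010100010010
+ 01111110110110
= 01010011001000  (discard carry-out 1)
Result 01010011001000: MSB = 0 → value 5320.
Addends have opposite signs, so signed overflow cannot occur.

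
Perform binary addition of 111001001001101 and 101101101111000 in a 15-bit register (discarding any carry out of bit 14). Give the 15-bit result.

100110111000101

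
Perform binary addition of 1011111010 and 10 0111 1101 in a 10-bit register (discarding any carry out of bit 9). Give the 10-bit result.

0101110111

  1011111010
+ 1001111101
= 0101110111  (discard carry-out 1)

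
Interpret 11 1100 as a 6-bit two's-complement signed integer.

-4

MSB is 1, so the value is negative.
Invert: 000011. Add 1: 000100 = 4. So the value is −4.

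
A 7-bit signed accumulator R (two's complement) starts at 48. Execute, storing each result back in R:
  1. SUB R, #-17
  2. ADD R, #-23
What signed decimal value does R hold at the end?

Start: R = 48 = 0110000.
R = 48 − (-17) = 65; wraps to -63 = 1000001
R = -63 + (-23) = -86; wraps to 42 = 0101010

42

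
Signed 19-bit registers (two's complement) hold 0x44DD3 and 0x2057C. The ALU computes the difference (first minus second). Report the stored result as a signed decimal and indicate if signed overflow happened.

149591; overflow

0x44DD3 = 1000100110111010011 = -242221 (signed)
0x2057C = 0100000010101111100 = 132476 (signed)
Subtract via negate-and-add: invert 0100000010101111100 + 1 = 1011111101010000100 (i.e. -132476).
  1000100110111010011
+ 1011111101010000100
= 0100100100001010111  (discard carry-out 1)
Result 0100100100001010111: MSB = 0 → value 149591.
Both addends (after negating the subtrahend) are negative but the stored result is non-negative: signed overflow. The true value -242221 − 132476 = -374697 lies outside [-262144, 262143].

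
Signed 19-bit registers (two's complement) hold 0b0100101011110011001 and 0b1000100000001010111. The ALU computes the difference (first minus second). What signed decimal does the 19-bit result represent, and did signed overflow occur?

0b0100101011110011001 → 0100101011110011001 = 153497 (signed)
0b1000100000001010111 → 1000100000001010111 = -245673 (signed)
Subtract via negate-and-add: invert 1000100000001010111 + 1 = 0111011111110101001 (i.e. 245673).
  0100101011110011001
+ 0111011111110101001
= 1100001011101000010
Result 1100001011101000010: MSB = 1 → 399170 − 524288 = -125118.
Both addends (after negating the subtrahend) are non-negative but the stored result is negative: signed overflow. The true value 153497 − (-245673) = 399170 lies outside [-262144, 262143].

-125118; overflow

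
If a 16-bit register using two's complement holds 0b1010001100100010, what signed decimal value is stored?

-23774

MSB is 1, so the value is negative.
Invert: 0101110011011101. Add 1: 0101110011011110 = 23774. So the value is −23774.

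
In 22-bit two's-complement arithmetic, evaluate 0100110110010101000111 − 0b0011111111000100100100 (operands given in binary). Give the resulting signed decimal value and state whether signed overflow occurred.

226339; no overflow

0100110110010101000111 = 1271111 (signed)
0b0011111111000100100100 → 0011111111000100100100 = 1044772 (signed)
Subtract via negate-and-add: invert 0011111111000100100100 + 1 = 1100000000111011011100 (i.e. -1044772).
  0100110110010101000111
+ 1100000000111011011100
= 0000110111010000100011  (discard carry-out 1)
Result 0000110111010000100011: MSB = 0 → value 226339.
Addends (after negating the subtrahend) have opposite signs, so signed overflow cannot occur.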